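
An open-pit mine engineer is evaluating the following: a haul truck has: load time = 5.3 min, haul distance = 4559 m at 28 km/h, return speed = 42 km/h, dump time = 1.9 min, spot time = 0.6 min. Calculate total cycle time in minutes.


24.0821 min

Convert haul speed to m/min: 28 * 1000/60 = 466.6666667 m/min
Haul time = 4559 / 466.6666667 = 9.769285714 min
Convert return speed to m/min: 42 * 1000/60 = 700 m/min
Return time = 4559 / 700 = 6.512857143 min
Total cycle time:
= 5.3 + 9.769285714 + 1.9 + 6.512857143 + 0.6
= 24.0821 min


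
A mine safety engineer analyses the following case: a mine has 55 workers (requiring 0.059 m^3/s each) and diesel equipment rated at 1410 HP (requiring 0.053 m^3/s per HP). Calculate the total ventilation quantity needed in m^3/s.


77.975 m^3/s

Airflow for workers:
Q_people = 55 * 0.059 = 3.245 m^3/s
Airflow for diesel equipment:
Q_diesel = 1410 * 0.053 = 74.73 m^3/s
Total ventilation:
Q_total = 3.245 + 74.73
= 77.975 m^3/s


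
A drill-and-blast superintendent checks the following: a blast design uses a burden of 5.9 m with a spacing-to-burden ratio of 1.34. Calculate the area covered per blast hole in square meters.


46.6454 m^2

First, find the spacing:
Spacing = burden * ratio = 5.9 * 1.34
= 7.906 m
Then, calculate the area:
Area = burden * spacing = 5.9 * 7.906
= 46.6454 m^2


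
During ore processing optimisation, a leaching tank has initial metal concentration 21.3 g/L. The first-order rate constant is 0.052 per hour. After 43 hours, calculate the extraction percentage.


Compute the exponent:
-k * t = -0.052 * 43 = -2.236
Remaining concentration:
C = 21.3 * exp(-2.236)
= 21.3 * 0.1068851912
= 2.276654573 g/L
Extracted = 21.3 - 2.276654573 = 19.02334543 g/L
Extraction % = 19.02334543 / 21.3 * 100
= 89.3115%

89.3115%


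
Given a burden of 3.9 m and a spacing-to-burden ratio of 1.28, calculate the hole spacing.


Spacing = burden * ratio
= 3.9 * 1.28
= 4.992 m

4.992 m


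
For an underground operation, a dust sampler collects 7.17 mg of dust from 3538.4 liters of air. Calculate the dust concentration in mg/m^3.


2.0263 mg/m^3

Convert liters to m^3: 1 m^3 = 1000 L
Concentration = mass / volume * 1000
= 7.17 / 3538.4 * 1000
= 0.002026339589 * 1000
= 2.0263 mg/m^3


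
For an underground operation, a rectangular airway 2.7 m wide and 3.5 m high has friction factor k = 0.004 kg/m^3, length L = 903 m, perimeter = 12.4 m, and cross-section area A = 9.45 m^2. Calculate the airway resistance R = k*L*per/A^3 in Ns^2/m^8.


Compute the numerator:
k * L * per = 0.004 * 903 * 12.4
= 44.7888
Compute the denominator:
A^3 = 9.45^3 = 843.908625
Resistance:
R = 44.7888 / 843.908625
= 0.0531 Ns^2/m^8

0.0531 Ns^2/m^8


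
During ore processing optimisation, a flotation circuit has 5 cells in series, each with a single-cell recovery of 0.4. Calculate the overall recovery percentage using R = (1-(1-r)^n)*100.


92.224%

Complement of single-cell recovery:
1 - r = 1 - 0.4 = 0.6
Raise to power n:
(1 - r)^5 = 0.6^5 = 0.07776
Overall recovery:
R = (1 - 0.07776) * 100
= 92.224%


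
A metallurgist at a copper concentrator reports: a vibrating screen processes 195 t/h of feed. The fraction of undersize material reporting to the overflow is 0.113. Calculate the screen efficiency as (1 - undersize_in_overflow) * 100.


Screen efficiency = (1 - fraction of undersize in overflow) * 100
= (1 - 0.113) * 100
= 0.887 * 100
= 88.7%

88.7%


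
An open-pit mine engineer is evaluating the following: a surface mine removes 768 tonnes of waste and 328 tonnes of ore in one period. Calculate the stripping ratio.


2.3415

Stripping ratio = waste tonnage / ore tonnage
= 768 / 328
= 2.3415


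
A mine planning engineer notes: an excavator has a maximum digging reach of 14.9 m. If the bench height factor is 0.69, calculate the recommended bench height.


Bench height = reach * factor
= 14.9 * 0.69
= 10.281 m

10.281 m


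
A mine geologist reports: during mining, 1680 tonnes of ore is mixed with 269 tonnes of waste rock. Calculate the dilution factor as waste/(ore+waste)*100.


Total material = ore + waste
= 1680 + 269 = 1949 tonnes
Dilution = waste / total * 100
= 269 / 1949 * 100
= 0.1380194972 * 100
= 13.8019%

13.8019%


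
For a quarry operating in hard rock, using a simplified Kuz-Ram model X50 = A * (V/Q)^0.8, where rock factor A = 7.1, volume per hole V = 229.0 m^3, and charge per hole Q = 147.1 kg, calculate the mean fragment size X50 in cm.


10.1166 cm

Compute V/Q:
V/Q = 229.0 / 147.1 = 1.556764106
Raise to the power 0.8:
(V/Q)^0.8 = 1.556764106^0.8 = 1.424879859
Multiply by A:
X50 = 7.1 * 1.424879859
= 10.1166 cm


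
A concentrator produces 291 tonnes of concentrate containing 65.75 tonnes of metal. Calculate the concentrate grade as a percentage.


22.5945%

Grade = (metal in concentrate / concentrate mass) * 100
= (65.75 / 291) * 100
= 0.2259450172 * 100
= 22.5945%


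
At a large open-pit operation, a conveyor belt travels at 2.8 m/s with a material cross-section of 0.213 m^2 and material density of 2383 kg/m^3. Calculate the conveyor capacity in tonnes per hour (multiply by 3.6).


Volumetric flow = speed * area
= 2.8 * 0.213 = 0.5964 m^3/s
Mass flow = volumetric * density
= 0.5964 * 2383 = 1421.2212 kg/s
Convert to t/h: multiply by 3.6
Capacity = 1421.2212 * 3.6
= 5116.3963 t/h

5116.3963 t/h


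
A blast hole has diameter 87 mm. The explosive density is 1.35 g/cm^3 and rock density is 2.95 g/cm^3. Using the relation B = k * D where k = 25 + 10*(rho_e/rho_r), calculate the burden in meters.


First, compute k:
rho_e / rho_r = 1.35 / 2.95 = 0.4576271186
k = 25 + 10 * 0.4576271186 = 29.57627119
Then, compute burden:
B = k * D / 1000 = 29.57627119 * 87 / 1000
= 2573.135593 / 1000
= 2.5731 m

2.5731 m


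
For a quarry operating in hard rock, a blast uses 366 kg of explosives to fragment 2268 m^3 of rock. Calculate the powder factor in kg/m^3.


Powder factor = explosive mass / rock volume
= 366 / 2268
= 0.1614 kg/m^3

0.1614 kg/m^3


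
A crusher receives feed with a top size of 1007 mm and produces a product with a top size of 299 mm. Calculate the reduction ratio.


3.3679

Reduction ratio = feed size / product size
= 1007 / 299
= 3.3679


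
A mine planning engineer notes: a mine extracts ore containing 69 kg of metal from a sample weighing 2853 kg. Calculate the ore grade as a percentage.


Ore grade = (metal mass / ore mass) * 100
= (69 / 2853) * 100
= 0.02418506835 * 100
= 2.4185%

2.4185%


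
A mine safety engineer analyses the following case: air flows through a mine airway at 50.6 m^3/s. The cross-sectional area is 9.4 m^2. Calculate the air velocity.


5.383 m/s

Velocity = flow rate / cross-sectional area
= 50.6 / 9.4
= 5.383 m/s


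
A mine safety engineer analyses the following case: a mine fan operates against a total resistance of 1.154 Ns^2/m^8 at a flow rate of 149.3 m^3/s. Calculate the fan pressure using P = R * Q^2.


25723.2255 Pa

Compute Q^2:
Q^2 = 149.3^2 = 22290.49
Compute pressure:
P = R * Q^2 = 1.154 * 22290.49
= 25723.2255 Pa


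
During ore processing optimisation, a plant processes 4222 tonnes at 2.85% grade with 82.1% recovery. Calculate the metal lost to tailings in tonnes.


Total metal in feed:
= 4222 * 2.85 / 100 = 120.327 tonnes
Metal recovered:
= 120.327 * 82.1 / 100 = 98.788467 tonnes
Metal lost to tailings:
= 120.327 - 98.788467
= 21.5385 tonnes

21.5385 tonnes


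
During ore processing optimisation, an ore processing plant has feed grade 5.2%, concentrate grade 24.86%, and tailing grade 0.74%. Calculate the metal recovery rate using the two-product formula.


Using the two-product formula:
R = 100 * c * (f - t) / (f * (c - t))
Numerator = 100 * 24.86 * (5.2 - 0.74)
= 100 * 24.86 * 4.46
= 11087.56
Denominator = 5.2 * (24.86 - 0.74)
= 5.2 * 24.12
= 125.424
R = 11087.56 / 125.424
= 88.4006%

88.4006%


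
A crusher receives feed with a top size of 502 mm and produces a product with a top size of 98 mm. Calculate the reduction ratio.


5.1224

Reduction ratio = feed size / product size
= 502 / 98
= 5.1224


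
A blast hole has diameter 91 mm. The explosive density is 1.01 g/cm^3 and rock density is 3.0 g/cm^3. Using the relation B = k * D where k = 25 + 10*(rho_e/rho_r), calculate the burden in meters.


2.5814 m

First, compute k:
rho_e / rho_r = 1.01 / 3.0 = 0.3366666667
k = 25 + 10 * 0.3366666667 = 28.36666667
Then, compute burden:
B = k * D / 1000 = 28.36666667 * 91 / 1000
= 2581.366667 / 1000
= 2.5814 m


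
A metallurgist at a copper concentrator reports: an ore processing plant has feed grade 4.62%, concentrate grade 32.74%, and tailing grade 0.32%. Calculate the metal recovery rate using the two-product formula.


93.9923%

Using the two-product formula:
R = 100 * c * (f - t) / (f * (c - t))
Numerator = 100 * 32.74 * (4.62 - 0.32)
= 100 * 32.74 * 4.3
= 14078.2
Denominator = 4.62 * (32.74 - 0.32)
= 4.62 * 32.42
= 149.7804
R = 14078.2 / 149.7804
= 93.9923%


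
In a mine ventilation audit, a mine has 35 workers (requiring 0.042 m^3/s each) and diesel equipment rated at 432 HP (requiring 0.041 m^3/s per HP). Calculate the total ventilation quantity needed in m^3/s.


Airflow for workers:
Q_people = 35 * 0.042 = 1.47 m^3/s
Airflow for diesel equipment:
Q_diesel = 432 * 0.041 = 17.712 m^3/s
Total ventilation:
Q_total = 1.47 + 17.712
= 19.182 m^3/s

19.182 m^3/s


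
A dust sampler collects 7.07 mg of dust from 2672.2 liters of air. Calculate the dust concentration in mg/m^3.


2.6458 mg/m^3

Convert liters to m^3: 1 m^3 = 1000 L
Concentration = mass / volume * 1000
= 7.07 / 2672.2 * 1000
= 0.002645760048 * 1000
= 2.6458 mg/m^3


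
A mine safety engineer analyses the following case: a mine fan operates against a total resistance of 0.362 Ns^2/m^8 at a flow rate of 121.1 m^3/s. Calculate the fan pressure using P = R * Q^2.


Compute Q^2:
Q^2 = 121.1^2 = 14665.21
Compute pressure:
P = R * Q^2 = 0.362 * 14665.21
= 5308.806 Pa

5308.806 Pa


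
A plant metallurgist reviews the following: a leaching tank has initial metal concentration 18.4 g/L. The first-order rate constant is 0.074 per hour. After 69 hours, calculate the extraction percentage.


Compute the exponent:
-k * t = -0.074 * 69 = -5.106
Remaining concentration:
C = 18.4 * exp(-5.106)
= 18.4 * 0.006060275608
= 0.1115090712 g/L
Extracted = 18.4 - 0.1115090712 = 18.28849093 g/L
Extraction % = 18.28849093 / 18.4 * 100
= 99.394%

99.394%


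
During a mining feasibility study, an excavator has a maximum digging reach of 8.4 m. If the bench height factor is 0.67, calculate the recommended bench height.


Bench height = reach * factor
= 8.4 * 0.67
= 5.628 m

5.628 m


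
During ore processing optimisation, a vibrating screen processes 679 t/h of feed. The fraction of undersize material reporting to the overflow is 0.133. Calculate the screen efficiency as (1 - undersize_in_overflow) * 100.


86.7%

Screen efficiency = (1 - fraction of undersize in overflow) * 100
= (1 - 0.133) * 100
= 0.867 * 100
= 86.7%


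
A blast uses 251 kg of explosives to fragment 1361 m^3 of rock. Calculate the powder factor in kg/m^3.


Powder factor = explosive mass / rock volume
= 251 / 1361
= 0.1844 kg/m^3

0.1844 kg/m^3


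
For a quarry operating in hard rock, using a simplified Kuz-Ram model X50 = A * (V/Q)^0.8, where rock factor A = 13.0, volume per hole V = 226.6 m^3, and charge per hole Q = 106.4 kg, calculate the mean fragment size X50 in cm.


Compute V/Q:
V/Q = 226.6 / 106.4 = 2.129699248
Raise to the power 0.8:
(V/Q)^0.8 = 2.129699248^0.8 = 1.830857831
Multiply by A:
X50 = 13.0 * 1.830857831
= 23.8012 cm

23.8012 cm


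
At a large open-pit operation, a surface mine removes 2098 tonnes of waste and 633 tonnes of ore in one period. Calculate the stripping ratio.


3.3144

Stripping ratio = waste tonnage / ore tonnage
= 2098 / 633
= 3.3144


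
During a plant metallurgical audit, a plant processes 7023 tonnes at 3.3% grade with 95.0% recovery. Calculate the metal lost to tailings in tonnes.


11.588 tonnes

Total metal in feed:
= 7023 * 3.3 / 100 = 231.759 tonnes
Metal recovered:
= 231.759 * 95.0 / 100 = 220.17105 tonnes
Metal lost to tailings:
= 231.759 - 220.17105
= 11.588 tonnes


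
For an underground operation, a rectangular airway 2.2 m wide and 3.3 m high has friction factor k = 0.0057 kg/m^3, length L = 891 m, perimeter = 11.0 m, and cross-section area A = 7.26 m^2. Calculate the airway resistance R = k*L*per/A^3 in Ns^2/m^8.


Compute the numerator:
k * L * per = 0.0057 * 891 * 11.0
= 55.8657
Compute the denominator:
A^3 = 7.26^3 = 382.657176
Resistance:
R = 55.8657 / 382.657176
= 0.146 Ns^2/m^8

0.146 Ns^2/m^8


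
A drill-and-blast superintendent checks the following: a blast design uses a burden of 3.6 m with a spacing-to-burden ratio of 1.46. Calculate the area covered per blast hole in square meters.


First, find the spacing:
Spacing = burden * ratio = 3.6 * 1.46
= 5.256 m
Then, calculate the area:
Area = burden * spacing = 3.6 * 5.256
= 18.9216 m^2

18.9216 m^2


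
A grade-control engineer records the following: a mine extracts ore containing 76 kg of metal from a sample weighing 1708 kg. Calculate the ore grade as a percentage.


4.4496%

Ore grade = (metal mass / ore mass) * 100
= (76 / 1708) * 100
= 0.04449648712 * 100
= 4.4496%


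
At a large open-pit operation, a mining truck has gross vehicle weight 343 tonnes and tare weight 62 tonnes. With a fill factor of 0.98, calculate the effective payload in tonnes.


Maximum payload = gross - tare
= 343 - 62 = 281 tonnes
Effective payload = max payload * fill factor
= 281 * 0.98
= 275.38 tonnes

275.38 tonnes


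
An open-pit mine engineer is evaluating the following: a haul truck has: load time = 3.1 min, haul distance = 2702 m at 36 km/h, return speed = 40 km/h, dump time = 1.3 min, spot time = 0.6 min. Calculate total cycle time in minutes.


Convert haul speed to m/min: 36 * 1000/60 = 600 m/min
Haul time = 2702 / 600 = 4.503333333 min
Convert return speed to m/min: 40 * 1000/60 = 666.6666667 m/min
Return time = 2702 / 666.6666667 = 4.053 min
Total cycle time:
= 3.1 + 4.503333333 + 1.3 + 4.053 + 0.6
= 13.5563 min

13.5563 min


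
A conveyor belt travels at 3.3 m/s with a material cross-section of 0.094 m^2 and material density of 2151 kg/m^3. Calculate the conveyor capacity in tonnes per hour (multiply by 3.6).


2402.0647 t/h

Volumetric flow = speed * area
= 3.3 * 0.094 = 0.3102 m^3/s
Mass flow = volumetric * density
= 0.3102 * 2151 = 667.2402 kg/s
Convert to t/h: multiply by 3.6
Capacity = 667.2402 * 3.6
= 2402.0647 t/h


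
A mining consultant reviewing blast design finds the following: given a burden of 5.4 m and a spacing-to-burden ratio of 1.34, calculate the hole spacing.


7.236 m

Spacing = burden * ratio
= 5.4 * 1.34
= 7.236 m


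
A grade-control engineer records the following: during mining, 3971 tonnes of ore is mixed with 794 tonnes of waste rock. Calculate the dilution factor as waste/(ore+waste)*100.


Total material = ore + waste
= 3971 + 794 = 4765 tonnes
Dilution = waste / total * 100
= 794 / 4765 * 100
= 0.1666316894 * 100
= 16.6632%

16.6632%


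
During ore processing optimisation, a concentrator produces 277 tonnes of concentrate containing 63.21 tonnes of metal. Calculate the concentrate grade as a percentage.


Grade = (metal in concentrate / concentrate mass) * 100
= (63.21 / 277) * 100
= 0.2281949458 * 100
= 22.8195%

22.8195%


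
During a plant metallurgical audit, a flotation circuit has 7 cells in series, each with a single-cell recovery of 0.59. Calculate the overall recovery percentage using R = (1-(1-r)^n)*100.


Complement of single-cell recovery:
1 - r = 1 - 0.59 = 0.41
Raise to power n:
(1 - r)^7 = 0.41^7 = 0.001947542739
Overall recovery:
R = (1 - 0.001947542739) * 100
= 99.8052%

99.8052%


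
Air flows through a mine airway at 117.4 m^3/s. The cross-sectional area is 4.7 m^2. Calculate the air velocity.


24.9787 m/s

Velocity = flow rate / cross-sectional area
= 117.4 / 4.7
= 24.9787 m/s


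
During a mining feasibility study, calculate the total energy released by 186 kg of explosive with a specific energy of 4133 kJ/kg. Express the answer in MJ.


768.738 MJ

Energy = mass * specific_energy / 1000
= 186 * 4133 / 1000
= 768738 / 1000
= 768.738 MJ


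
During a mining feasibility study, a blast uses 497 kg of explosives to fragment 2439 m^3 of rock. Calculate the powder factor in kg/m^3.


Powder factor = explosive mass / rock volume
= 497 / 2439
= 0.2038 kg/m^3

0.2038 kg/m^3


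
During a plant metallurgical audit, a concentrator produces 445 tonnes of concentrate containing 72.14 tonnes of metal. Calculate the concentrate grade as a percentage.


Grade = (metal in concentrate / concentrate mass) * 100
= (72.14 / 445) * 100
= 0.1621123596 * 100
= 16.2112%

16.2112%


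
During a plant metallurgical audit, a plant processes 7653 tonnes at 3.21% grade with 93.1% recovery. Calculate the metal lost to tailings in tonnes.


16.9506 tonnes

Total metal in feed:
= 7653 * 3.21 / 100 = 245.6613 tonnes
Metal recovered:
= 245.6613 * 93.1 / 100 = 228.7106703 tonnes
Metal lost to tailings:
= 245.6613 - 228.7106703
= 16.9506 tonnes


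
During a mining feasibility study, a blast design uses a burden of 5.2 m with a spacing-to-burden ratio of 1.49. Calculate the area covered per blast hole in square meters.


First, find the spacing:
Spacing = burden * ratio = 5.2 * 1.49
= 7.748 m
Then, calculate the area:
Area = burden * spacing = 5.2 * 7.748
= 40.2896 m^2

40.2896 m^2


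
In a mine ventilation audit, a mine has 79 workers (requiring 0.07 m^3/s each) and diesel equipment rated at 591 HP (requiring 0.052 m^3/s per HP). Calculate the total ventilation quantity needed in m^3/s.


Airflow for workers:
Q_people = 79 * 0.07 = 5.53 m^3/s
Airflow for diesel equipment:
Q_diesel = 591 * 0.052 = 30.732 m^3/s
Total ventilation:
Q_total = 5.53 + 30.732
= 36.262 m^3/s

36.262 m^3/s


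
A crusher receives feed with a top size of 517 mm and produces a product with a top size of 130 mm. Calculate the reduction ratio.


Reduction ratio = feed size / product size
= 517 / 130
= 3.9769

3.9769


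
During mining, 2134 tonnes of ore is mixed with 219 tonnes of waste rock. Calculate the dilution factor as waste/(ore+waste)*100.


9.3073%

Total material = ore + waste
= 2134 + 219 = 2353 tonnes
Dilution = waste / total * 100
= 219 / 2353 * 100
= 0.09307267318 * 100
= 9.3073%


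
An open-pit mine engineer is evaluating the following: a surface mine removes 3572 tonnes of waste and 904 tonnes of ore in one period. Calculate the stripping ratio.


Stripping ratio = waste tonnage / ore tonnage
= 3572 / 904
= 3.9513

3.9513


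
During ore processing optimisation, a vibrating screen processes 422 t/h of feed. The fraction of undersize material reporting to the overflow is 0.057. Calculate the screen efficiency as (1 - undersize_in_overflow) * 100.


Screen efficiency = (1 - fraction of undersize in overflow) * 100
= (1 - 0.057) * 100
= 0.943 * 100
= 94.3%

94.3%


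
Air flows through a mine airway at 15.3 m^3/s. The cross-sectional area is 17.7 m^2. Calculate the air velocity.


Velocity = flow rate / cross-sectional area
= 15.3 / 17.7
= 0.8644 m/s

0.8644 m/s


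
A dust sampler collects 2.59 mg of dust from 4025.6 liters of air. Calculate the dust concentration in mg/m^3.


Convert liters to m^3: 1 m^3 = 1000 L
Concentration = mass / volume * 1000
= 2.59 / 4025.6 * 1000
= 0.0006433823529 * 1000
= 0.6434 mg/m^3

0.6434 mg/m^3


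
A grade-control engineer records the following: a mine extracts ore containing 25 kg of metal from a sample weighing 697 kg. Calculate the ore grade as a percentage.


Ore grade = (metal mass / ore mass) * 100
= (25 / 697) * 100
= 0.03586800574 * 100
= 3.5868%

3.5868%


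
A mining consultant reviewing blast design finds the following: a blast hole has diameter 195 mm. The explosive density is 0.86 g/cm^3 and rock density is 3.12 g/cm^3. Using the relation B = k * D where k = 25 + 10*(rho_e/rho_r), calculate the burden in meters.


5.4125 m

First, compute k:
rho_e / rho_r = 0.86 / 3.12 = 0.2756410256
k = 25 + 10 * 0.2756410256 = 27.75641026
Then, compute burden:
B = k * D / 1000 = 27.75641026 * 195 / 1000
= 5412.5 / 1000
= 5.4125 m


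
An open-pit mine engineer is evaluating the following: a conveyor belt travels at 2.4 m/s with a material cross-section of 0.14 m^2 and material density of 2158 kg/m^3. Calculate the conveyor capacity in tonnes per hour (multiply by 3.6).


Volumetric flow = speed * area
= 2.4 * 0.14 = 0.336 m^3/s
Mass flow = volumetric * density
= 0.336 * 2158 = 725.088 kg/s
Convert to t/h: multiply by 3.6
Capacity = 725.088 * 3.6
= 2610.3168 t/h

2610.3168 t/h


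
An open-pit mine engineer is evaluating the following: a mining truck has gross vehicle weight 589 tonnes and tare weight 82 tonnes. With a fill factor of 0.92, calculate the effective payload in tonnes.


Maximum payload = gross - tare
= 589 - 82 = 507 tonnes
Effective payload = max payload * fill factor
= 507 * 0.92
= 466.44 tonnes

466.44 tonnes


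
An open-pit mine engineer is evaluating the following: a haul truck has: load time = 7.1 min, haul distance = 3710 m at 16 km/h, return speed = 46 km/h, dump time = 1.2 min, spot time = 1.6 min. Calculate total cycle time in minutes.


28.6516 min

Convert haul speed to m/min: 16 * 1000/60 = 266.6666667 m/min
Haul time = 3710 / 266.6666667 = 13.9125 min
Convert return speed to m/min: 46 * 1000/60 = 766.6666667 m/min
Return time = 3710 / 766.6666667 = 4.839130435 min
Total cycle time:
= 7.1 + 13.9125 + 1.2 + 4.839130435 + 1.6
= 28.6516 min


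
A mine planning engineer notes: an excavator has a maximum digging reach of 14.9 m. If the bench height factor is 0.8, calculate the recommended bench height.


Bench height = reach * factor
= 14.9 * 0.8
= 11.92 m

11.92 m


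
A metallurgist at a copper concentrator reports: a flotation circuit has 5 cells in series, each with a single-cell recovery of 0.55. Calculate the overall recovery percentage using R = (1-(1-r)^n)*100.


98.1547%

Complement of single-cell recovery:
1 - r = 1 - 0.55 = 0.45
Raise to power n:
(1 - r)^5 = 0.45^5 = 0.0184528125
Overall recovery:
R = (1 - 0.0184528125) * 100
= 98.1547%


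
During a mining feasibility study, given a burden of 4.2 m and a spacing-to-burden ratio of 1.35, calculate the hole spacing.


Spacing = burden * ratio
= 4.2 * 1.35
= 5.67 m

5.67 m


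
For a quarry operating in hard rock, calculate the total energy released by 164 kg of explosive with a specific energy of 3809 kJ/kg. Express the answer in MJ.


624.676 MJ

Energy = mass * specific_energy / 1000
= 164 * 3809 / 1000
= 624676 / 1000
= 624.676 MJ


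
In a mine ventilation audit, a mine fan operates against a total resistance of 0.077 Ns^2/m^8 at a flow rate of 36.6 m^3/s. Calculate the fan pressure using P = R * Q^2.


Compute Q^2:
Q^2 = 36.6^2 = 1339.56
Compute pressure:
P = R * Q^2 = 0.077 * 1339.56
= 103.1461 Pa

103.1461 Pa


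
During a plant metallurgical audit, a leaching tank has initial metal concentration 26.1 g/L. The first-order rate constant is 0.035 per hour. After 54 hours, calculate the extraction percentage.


84.8928%

Compute the exponent:
-k * t = -0.035 * 54 = -1.89
Remaining concentration:
C = 26.1 * exp(-1.89)
= 26.1 * 0.1510718088
= 3.942974211 g/L
Extracted = 26.1 - 3.942974211 = 22.15702579 g/L
Extraction % = 22.15702579 / 26.1 * 100
= 84.8928%


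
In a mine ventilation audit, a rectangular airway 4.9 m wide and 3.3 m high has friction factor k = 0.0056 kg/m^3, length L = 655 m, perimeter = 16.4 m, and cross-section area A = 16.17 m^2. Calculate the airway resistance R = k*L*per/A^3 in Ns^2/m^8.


0.0142 Ns^2/m^8

Compute the numerator:
k * L * per = 0.0056 * 655 * 16.4
= 60.1552
Compute the denominator:
A^3 = 16.17^3 = 4227.952113
Resistance:
R = 60.1552 / 4227.952113
= 0.0142 Ns^2/m^8


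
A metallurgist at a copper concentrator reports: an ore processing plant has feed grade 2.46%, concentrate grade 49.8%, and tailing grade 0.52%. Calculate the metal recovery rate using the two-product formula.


Using the two-product formula:
R = 100 * c * (f - t) / (f * (c - t))
Numerator = 100 * 49.8 * (2.46 - 0.52)
= 100 * 49.8 * 1.94
= 9661.2
Denominator = 2.46 * (49.8 - 0.52)
= 2.46 * 49.28
= 121.2288
R = 9661.2 / 121.2288
= 79.6939%

79.6939%


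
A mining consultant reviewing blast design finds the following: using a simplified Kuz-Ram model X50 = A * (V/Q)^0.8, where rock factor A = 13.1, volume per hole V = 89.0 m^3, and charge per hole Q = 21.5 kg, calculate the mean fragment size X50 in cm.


Compute V/Q:
V/Q = 89.0 / 21.5 = 4.139534884
Raise to the power 0.8:
(V/Q)^0.8 = 4.139534884^0.8 = 3.115740198
Multiply by A:
X50 = 13.1 * 3.115740198
= 40.8162 cm

40.8162 cm


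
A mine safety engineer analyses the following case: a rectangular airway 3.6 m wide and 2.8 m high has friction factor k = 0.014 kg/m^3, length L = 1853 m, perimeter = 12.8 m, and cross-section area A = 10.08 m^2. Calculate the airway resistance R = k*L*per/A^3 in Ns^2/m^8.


Compute the numerator:
k * L * per = 0.014 * 1853 * 12.8
= 332.0576
Compute the denominator:
A^3 = 10.08^3 = 1024.192512
Resistance:
R = 332.0576 / 1024.192512
= 0.3242 Ns^2/m^8

0.3242 Ns^2/m^8


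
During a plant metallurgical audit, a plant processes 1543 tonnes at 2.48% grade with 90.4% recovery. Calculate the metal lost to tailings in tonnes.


3.6736 tonnes

Total metal in feed:
= 1543 * 2.48 / 100 = 38.2664 tonnes
Metal recovered:
= 38.2664 * 90.4 / 100 = 34.5928256 tonnes
Metal lost to tailings:
= 38.2664 - 34.5928256
= 3.6736 tonnes


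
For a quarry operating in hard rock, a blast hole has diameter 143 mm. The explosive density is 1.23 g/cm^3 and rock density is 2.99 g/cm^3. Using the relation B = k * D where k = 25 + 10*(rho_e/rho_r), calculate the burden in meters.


4.1633 m

First, compute k:
rho_e / rho_r = 1.23 / 2.99 = 0.4113712375
k = 25 + 10 * 0.4113712375 = 29.11371237
Then, compute burden:
B = k * D / 1000 = 29.11371237 * 143 / 1000
= 4163.26087 / 1000
= 4.1633 m


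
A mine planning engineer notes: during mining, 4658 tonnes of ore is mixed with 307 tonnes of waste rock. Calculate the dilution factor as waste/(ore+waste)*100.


6.1833%

Total material = ore + waste
= 4658 + 307 = 4965 tonnes
Dilution = waste / total * 100
= 307 / 4965 * 100
= 0.06183282981 * 100
= 6.1833%


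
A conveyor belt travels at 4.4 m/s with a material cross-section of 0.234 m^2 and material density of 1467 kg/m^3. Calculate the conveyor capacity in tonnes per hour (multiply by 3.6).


Volumetric flow = speed * area
= 4.4 * 0.234 = 1.0296 m^3/s
Mass flow = volumetric * density
= 1.0296 * 1467 = 1510.4232 kg/s
Convert to t/h: multiply by 3.6
Capacity = 1510.4232 * 3.6
= 5437.5235 t/h

5437.5235 t/h


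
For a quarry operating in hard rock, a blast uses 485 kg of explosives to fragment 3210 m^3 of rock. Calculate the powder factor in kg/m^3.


0.1511 kg/m^3

Powder factor = explosive mass / rock volume
= 485 / 3210
= 0.1511 kg/m^3


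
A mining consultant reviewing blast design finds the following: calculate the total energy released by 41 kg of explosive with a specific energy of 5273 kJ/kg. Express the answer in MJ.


216.193 MJ

Energy = mass * specific_energy / 1000
= 41 * 5273 / 1000
= 216193 / 1000
= 216.193 MJ


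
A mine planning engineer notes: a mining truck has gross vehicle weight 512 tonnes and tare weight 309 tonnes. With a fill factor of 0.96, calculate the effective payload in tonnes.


Maximum payload = gross - tare
= 512 - 309 = 203 tonnes
Effective payload = max payload * fill factor
= 203 * 0.96
= 194.88 tonnes

194.88 tonnes


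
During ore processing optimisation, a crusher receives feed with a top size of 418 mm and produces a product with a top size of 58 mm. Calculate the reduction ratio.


7.2069

Reduction ratio = feed size / product size
= 418 / 58
= 7.2069


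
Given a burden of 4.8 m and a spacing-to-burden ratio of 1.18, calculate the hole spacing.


5.664 m

Spacing = burden * ratio
= 4.8 * 1.18
= 5.664 m


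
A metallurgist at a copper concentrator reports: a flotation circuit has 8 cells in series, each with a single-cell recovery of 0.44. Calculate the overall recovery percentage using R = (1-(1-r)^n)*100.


99.0328%

Complement of single-cell recovery:
1 - r = 1 - 0.44 = 0.56
Raise to power n:
(1 - r)^8 = 0.56^8 = 0.009671731157
Overall recovery:
R = (1 - 0.009671731157) * 100
= 99.0328%


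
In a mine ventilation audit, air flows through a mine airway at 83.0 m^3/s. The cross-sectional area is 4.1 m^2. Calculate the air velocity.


Velocity = flow rate / cross-sectional area
= 83.0 / 4.1
= 20.2439 m/s

20.2439 m/s


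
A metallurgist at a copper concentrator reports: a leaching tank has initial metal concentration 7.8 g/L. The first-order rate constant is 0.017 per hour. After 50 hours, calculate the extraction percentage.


Compute the exponent:
-k * t = -0.017 * 50 = -0.85
Remaining concentration:
C = 7.8 * exp(-0.85)
= 7.8 * 0.4274149319
= 3.333836469 g/L
Extracted = 7.8 - 3.333836469 = 4.466163531 g/L
Extraction % = 4.466163531 / 7.8 * 100
= 57.2585%

57.2585%


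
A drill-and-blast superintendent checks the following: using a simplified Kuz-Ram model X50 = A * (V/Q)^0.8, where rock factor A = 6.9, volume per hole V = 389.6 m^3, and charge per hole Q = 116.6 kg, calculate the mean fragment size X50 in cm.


Compute V/Q:
V/Q = 389.6 / 116.6 = 3.341337907
Raise to the power 0.8:
(V/Q)^0.8 = 3.341337907^0.8 = 2.625042374
Multiply by A:
X50 = 6.9 * 2.625042374
= 18.1128 cm

18.1128 cm


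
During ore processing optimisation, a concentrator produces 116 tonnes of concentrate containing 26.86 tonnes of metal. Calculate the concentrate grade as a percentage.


Grade = (metal in concentrate / concentrate mass) * 100
= (26.86 / 116) * 100
= 0.2315517241 * 100
= 23.1552%

23.1552%


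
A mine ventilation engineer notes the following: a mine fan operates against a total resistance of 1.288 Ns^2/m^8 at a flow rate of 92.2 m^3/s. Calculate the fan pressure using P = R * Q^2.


Compute Q^2:
Q^2 = 92.2^2 = 8500.84
Compute pressure:
P = R * Q^2 = 1.288 * 8500.84
= 10949.0819 Pa

10949.0819 Pa


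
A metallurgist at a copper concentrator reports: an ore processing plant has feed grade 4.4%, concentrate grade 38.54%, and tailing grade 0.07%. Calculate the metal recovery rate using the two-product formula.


98.5882%

Using the two-product formula:
R = 100 * c * (f - t) / (f * (c - t))
Numerator = 100 * 38.54 * (4.4 - 0.07)
= 100 * 38.54 * 4.33
= 16687.82
Denominator = 4.4 * (38.54 - 0.07)
= 4.4 * 38.47
= 169.268
R = 16687.82 / 169.268
= 98.5882%


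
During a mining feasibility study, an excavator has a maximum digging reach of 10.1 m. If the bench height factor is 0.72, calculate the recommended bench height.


7.272 m

Bench height = reach * factor
= 10.1 * 0.72
= 7.272 m


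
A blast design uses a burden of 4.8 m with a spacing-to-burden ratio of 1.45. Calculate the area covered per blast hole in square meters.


First, find the spacing:
Spacing = burden * ratio = 4.8 * 1.45
= 6.96 m
Then, calculate the area:
Area = burden * spacing = 4.8 * 6.96
= 33.408 m^2

33.408 m^2


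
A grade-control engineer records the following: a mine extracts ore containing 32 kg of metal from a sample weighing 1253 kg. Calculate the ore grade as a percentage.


2.5539%

Ore grade = (metal mass / ore mass) * 100
= (32 / 1253) * 100
= 0.0255387071 * 100
= 2.5539%


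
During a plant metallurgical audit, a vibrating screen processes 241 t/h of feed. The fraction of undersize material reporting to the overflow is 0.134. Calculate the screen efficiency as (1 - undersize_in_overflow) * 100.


86.6%

Screen efficiency = (1 - fraction of undersize in overflow) * 100
= (1 - 0.134) * 100
= 0.866 * 100
= 86.6%


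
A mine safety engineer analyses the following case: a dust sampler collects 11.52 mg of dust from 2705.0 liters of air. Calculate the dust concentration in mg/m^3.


Convert liters to m^3: 1 m^3 = 1000 L
Concentration = mass / volume * 1000
= 11.52 / 2705.0 * 1000
= 0.004258780037 * 1000
= 4.2588 mg/m^3

4.2588 mg/m^3


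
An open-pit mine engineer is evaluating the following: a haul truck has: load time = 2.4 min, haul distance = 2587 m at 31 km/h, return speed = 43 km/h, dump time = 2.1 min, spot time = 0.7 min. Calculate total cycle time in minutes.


Convert haul speed to m/min: 31 * 1000/60 = 516.6666667 m/min
Haul time = 2587 / 516.6666667 = 5.007096774 min
Convert return speed to m/min: 43 * 1000/60 = 716.6666667 m/min
Return time = 2587 / 716.6666667 = 3.609767442 min
Total cycle time:
= 2.4 + 5.007096774 + 2.1 + 3.609767442 + 0.7
= 13.8169 min

13.8169 min


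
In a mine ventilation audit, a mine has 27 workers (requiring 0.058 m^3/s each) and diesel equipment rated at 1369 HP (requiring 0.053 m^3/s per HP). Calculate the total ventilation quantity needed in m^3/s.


74.123 m^3/s

Airflow for workers:
Q_people = 27 * 0.058 = 1.566 m^3/s
Airflow for diesel equipment:
Q_diesel = 1369 * 0.053 = 72.557 m^3/s
Total ventilation:
Q_total = 1.566 + 72.557
= 74.123 m^3/s


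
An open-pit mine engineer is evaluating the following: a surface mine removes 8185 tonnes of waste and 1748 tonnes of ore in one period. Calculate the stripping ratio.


4.6825

Stripping ratio = waste tonnage / ore tonnage
= 8185 / 1748
= 4.6825


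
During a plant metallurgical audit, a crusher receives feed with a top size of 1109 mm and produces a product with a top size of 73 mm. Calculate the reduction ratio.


Reduction ratio = feed size / product size
= 1109 / 73
= 15.1918

15.1918


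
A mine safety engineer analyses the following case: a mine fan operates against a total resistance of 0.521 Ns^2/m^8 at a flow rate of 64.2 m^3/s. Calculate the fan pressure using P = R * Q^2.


2147.3744 Pa

Compute Q^2:
Q^2 = 64.2^2 = 4121.64
Compute pressure:
P = R * Q^2 = 0.521 * 4121.64
= 2147.3744 Pa


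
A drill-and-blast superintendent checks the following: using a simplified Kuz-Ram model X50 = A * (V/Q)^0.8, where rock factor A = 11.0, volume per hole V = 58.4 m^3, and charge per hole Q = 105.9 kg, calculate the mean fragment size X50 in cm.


6.8329 cm

Compute V/Q:
V/Q = 58.4 / 105.9 = 0.5514636449
Raise to the power 0.8:
(V/Q)^0.8 = 0.5514636449^0.8 = 0.6211743434
Multiply by A:
X50 = 11.0 * 0.6211743434
= 6.8329 cm


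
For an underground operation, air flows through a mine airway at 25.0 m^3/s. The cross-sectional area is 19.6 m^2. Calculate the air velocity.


Velocity = flow rate / cross-sectional area
= 25.0 / 19.6
= 1.2755 m/s

1.2755 m/s


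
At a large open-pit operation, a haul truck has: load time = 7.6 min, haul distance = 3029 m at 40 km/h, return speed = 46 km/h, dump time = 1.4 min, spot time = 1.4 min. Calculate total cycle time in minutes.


18.8944 min

Convert haul speed to m/min: 40 * 1000/60 = 666.6666667 m/min
Haul time = 3029 / 666.6666667 = 4.5435 min
Convert return speed to m/min: 46 * 1000/60 = 766.6666667 m/min
Return time = 3029 / 766.6666667 = 3.950869565 min
Total cycle time:
= 7.6 + 4.5435 + 1.4 + 3.950869565 + 1.4
= 18.8944 min


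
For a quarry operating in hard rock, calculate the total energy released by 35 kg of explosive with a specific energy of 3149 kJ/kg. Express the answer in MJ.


110.215 MJ

Energy = mass * specific_energy / 1000
= 35 * 3149 / 1000
= 110215 / 1000
= 110.215 MJ


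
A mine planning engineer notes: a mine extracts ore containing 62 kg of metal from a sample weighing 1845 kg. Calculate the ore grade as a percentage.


3.3604%

Ore grade = (metal mass / ore mass) * 100
= (62 / 1845) * 100
= 0.03360433604 * 100
= 3.3604%


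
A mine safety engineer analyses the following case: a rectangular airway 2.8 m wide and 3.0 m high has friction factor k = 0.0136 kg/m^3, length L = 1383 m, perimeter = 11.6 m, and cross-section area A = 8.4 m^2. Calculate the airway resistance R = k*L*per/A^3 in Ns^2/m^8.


0.3681 Ns^2/m^8

Compute the numerator:
k * L * per = 0.0136 * 1383 * 11.6
= 218.18208
Compute the denominator:
A^3 = 8.4^3 = 592.704
Resistance:
R = 218.18208 / 592.704
= 0.3681 Ns^2/m^8


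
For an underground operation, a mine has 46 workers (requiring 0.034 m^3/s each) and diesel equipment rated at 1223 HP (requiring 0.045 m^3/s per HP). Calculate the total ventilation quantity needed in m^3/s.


56.599 m^3/s

Airflow for workers:
Q_people = 46 * 0.034 = 1.564 m^3/s
Airflow for diesel equipment:
Q_diesel = 1223 * 0.045 = 55.035 m^3/s
Total ventilation:
Q_total = 1.564 + 55.035
= 56.599 m^3/s


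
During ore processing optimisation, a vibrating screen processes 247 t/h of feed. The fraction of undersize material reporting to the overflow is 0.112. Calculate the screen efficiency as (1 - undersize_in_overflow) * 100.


88.8%

Screen efficiency = (1 - fraction of undersize in overflow) * 100
= (1 - 0.112) * 100
= 0.888 * 100
= 88.8%


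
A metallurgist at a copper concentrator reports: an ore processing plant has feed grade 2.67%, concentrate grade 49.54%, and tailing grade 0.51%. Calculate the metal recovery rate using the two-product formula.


Using the two-product formula:
R = 100 * c * (f - t) / (f * (c - t))
Numerator = 100 * 49.54 * (2.67 - 0.51)
= 100 * 49.54 * 2.16
= 10700.64
Denominator = 2.67 * (49.54 - 0.51)
= 2.67 * 49.03
= 130.9101
R = 10700.64 / 130.9101
= 81.7404%

81.7404%


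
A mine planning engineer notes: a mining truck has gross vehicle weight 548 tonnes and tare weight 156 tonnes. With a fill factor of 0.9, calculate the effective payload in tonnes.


Maximum payload = gross - tare
= 548 - 156 = 392 tonnes
Effective payload = max payload * fill factor
= 392 * 0.9
= 352.8 tonnes

352.8 tonnes


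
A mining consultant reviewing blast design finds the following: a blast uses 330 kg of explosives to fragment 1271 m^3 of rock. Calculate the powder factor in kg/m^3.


Powder factor = explosive mass / rock volume
= 330 / 1271
= 0.2596 kg/m^3

0.2596 kg/m^3


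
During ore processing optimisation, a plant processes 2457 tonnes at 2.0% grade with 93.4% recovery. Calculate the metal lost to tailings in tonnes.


Total metal in feed:
= 2457 * 2.0 / 100 = 49.14 tonnes
Metal recovered:
= 49.14 * 93.4 / 100 = 45.89676 tonnes
Metal lost to tailings:
= 49.14 - 45.89676
= 3.2432 tonnes

3.2432 tonnes


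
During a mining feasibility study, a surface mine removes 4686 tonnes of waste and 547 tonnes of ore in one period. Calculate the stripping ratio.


8.5667

Stripping ratio = waste tonnage / ore tonnage
= 4686 / 547
= 8.5667


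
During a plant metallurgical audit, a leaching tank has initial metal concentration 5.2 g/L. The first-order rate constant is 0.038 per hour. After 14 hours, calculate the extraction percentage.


Compute the exponent:
-k * t = -0.038 * 14 = -0.532
Remaining concentration:
C = 5.2 * exp(-0.532)
= 5.2 * 0.5874289362
= 3.054630468 g/L
Extracted = 5.2 - 3.054630468 = 2.145369532 g/L
Extraction % = 2.145369532 / 5.2 * 100
= 41.2571%

41.2571%


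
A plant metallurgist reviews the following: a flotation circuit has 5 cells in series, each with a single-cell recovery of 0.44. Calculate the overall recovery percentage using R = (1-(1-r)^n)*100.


Complement of single-cell recovery:
1 - r = 1 - 0.44 = 0.56
Raise to power n:
(1 - r)^5 = 0.56^5 = 0.0550731776
Overall recovery:
R = (1 - 0.0550731776) * 100
= 94.4927%

94.4927%


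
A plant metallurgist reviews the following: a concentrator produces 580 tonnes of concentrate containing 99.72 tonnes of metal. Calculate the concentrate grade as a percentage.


17.1931%

Grade = (metal in concentrate / concentrate mass) * 100
= (99.72 / 580) * 100
= 0.1719310345 * 100
= 17.1931%
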